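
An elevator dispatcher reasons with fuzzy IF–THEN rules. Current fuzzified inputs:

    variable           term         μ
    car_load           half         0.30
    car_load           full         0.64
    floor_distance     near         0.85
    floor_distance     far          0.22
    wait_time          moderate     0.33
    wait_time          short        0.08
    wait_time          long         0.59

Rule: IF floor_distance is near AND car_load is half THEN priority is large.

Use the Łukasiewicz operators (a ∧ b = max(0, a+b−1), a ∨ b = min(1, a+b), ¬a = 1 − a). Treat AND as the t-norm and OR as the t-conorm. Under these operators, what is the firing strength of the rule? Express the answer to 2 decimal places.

firing strength: near=0.85, half=0.30; AND[max(0, a+b−1)] → w = 0.15

0.15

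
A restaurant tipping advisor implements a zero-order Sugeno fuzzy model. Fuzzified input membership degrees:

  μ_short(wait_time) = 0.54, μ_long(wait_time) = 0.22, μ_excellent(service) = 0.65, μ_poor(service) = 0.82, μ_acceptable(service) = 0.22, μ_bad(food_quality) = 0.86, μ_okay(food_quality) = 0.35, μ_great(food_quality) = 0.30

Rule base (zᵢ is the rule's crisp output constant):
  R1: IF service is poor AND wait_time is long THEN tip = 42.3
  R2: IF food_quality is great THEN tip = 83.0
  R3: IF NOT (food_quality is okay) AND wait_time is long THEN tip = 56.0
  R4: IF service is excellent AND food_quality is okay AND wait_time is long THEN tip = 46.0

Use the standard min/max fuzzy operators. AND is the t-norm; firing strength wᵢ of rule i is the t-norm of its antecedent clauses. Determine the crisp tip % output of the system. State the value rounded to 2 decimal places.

R1 (z=42.3): poor=0.82, long=0.22; AND[min(a, b)] → w = 0.22
R2 (z=83.0): great=0.30 → w = 0.30
R3 (z=56.0): ¬okay=1−0.35=0.65, long=0.22; AND[min(a, b)] → w = 0.22
R4 (z=46.0): excellent=0.65, okay=0.35, long=0.22; AND[min(a, b)] → w = 0.22
Weighted average = (0.22·42.3 + 0.30·83.0 + 0.22·56.0 + 0.22·46.0) / (0.22 + 0.30 + 0.22 + 0.22)
  = 56.6460 / 0.9600 = 59.01

59.01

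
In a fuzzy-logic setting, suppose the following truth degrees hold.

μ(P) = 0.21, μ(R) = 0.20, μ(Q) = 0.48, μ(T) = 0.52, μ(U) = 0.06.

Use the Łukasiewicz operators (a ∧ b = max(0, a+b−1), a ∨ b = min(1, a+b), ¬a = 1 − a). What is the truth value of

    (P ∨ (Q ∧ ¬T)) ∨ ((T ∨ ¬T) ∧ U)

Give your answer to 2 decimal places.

¬T = 1 − 0.52 = 0.48
Q ∧ ¬T = max(0, a+b−1) on (0.48, 0.48) = 0.00
P ∨ (Q ∧ ¬T) = min(1, a+b) on (0.21, 0.00) = 0.21
¬T = 1 − 0.52 = 0.48
T ∨ ¬T = min(1, a+b) on (0.52, 0.48) = 1.00
(T ∨ ¬T) ∧ U = max(0, a+b−1) on (1.00, 0.06) = 0.06
(P ∨ (Q ∧ ¬T)) ∨ ((T ∨ ¬T) ∧ U) = min(1, a+b) on (0.21, 0.06) = 0.27

0.27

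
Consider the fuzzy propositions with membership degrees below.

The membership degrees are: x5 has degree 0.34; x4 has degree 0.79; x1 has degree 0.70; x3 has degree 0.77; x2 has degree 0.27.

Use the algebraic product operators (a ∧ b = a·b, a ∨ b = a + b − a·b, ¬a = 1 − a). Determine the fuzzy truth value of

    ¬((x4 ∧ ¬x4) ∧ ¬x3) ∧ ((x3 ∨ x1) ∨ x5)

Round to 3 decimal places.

0.918

¬x4 = 1 − 0.7900 = 0.2100
x4 ∧ ¬x4 = a·b on (0.7900, 0.2100) = 0.1659
¬x3 = 1 − 0.7700 = 0.2300
(x4 ∧ ¬x4) ∧ ¬x3 = a·b on (0.1659, 0.2300) = 0.0382
¬((x4 ∧ ¬x4) ∧ ¬x3) = 1 − 0.0382 = 0.9618
x3 ∨ x1 = a + b − a·b on (0.7700, 0.7000) = 0.9310
(x3 ∨ x1) ∨ x5 = a + b − a·b on (0.9310, 0.3400) = 0.9545
¬((x4 ∧ ¬x4) ∧ ¬x3) ∧ ((x3 ∨ x1) ∨ x5) = a·b on (0.9618, 0.9545) = 0.9180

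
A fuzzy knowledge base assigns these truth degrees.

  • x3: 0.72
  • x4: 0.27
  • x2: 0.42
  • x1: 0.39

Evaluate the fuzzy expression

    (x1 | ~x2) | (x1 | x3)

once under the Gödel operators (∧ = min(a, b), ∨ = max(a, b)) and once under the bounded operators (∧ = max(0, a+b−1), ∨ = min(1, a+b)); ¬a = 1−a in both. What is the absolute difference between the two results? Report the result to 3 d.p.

0.280

Under Gödel:
  ~x2 = 1 − 0.42 = 0.58
  x1 | ~x2 = max(a, b) on (0.39, 0.58) = 0.58
  x1 | x3 = max(a, b) on (0.39, 0.72) = 0.72
  (x1 | ~x2) | (x1 | x3) = max(a, b) on (0.58, 0.72) = 0.72
  → value = 0.7200
Under bounded:
  ~x2 = 1 − 0.42 = 0.58
  x1 | ~x2 = min(1, a+b) on (0.39, 0.58) = 0.97
  x1 | x3 = min(1, a+b) on (0.39, 0.72) = 1.00
  (x1 | ~x2) | (x1 | x3) = min(1, a+b) on (0.97, 1.00) = 1.00
  → value = 1.0000
|0.7200 − 1.0000| = 0.280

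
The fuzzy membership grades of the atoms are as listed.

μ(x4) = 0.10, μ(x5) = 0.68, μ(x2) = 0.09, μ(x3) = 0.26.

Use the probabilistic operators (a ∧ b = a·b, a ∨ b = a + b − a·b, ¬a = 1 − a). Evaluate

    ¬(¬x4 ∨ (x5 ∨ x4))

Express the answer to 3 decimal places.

0.029

¬x4 = 1 − 0.1000 = 0.9000
x5 ∨ x4 = a + b − a·b on (0.6800, 0.1000) = 0.7120
¬x4 ∨ (x5 ∨ x4) = a + b − a·b on (0.9000, 0.7120) = 0.9712
¬(¬x4 ∨ (x5 ∨ x4)) = 1 − 0.9712 = 0.0288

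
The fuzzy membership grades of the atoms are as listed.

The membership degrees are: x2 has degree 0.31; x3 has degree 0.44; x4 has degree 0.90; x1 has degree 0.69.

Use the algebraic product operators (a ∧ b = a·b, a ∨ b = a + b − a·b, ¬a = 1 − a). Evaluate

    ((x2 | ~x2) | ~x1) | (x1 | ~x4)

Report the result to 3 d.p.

0.959

~x2 = 1 − 0.3100 = 0.6900
x2 | ~x2 = a + b − a·b on (0.3100, 0.6900) = 0.7861
~x1 = 1 − 0.6900 = 0.3100
(x2 | ~x2) | ~x1 = a + b − a·b on (0.7861, 0.3100) = 0.8524
~x4 = 1 − 0.9000 = 0.1000
x1 | ~x4 = a + b − a·b on (0.6900, 0.1000) = 0.7210
((x2 | ~x2) | ~x1) | (x1 | ~x4) = a + b − a·b on (0.8524, 0.7210) = 0.9588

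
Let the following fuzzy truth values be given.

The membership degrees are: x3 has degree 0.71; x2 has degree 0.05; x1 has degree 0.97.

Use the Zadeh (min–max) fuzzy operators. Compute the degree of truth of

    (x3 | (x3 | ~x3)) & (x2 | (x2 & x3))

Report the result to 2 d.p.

0.05

~x3 = 1 − 0.71 = 0.29
x3 | ~x3 = max(a, b) on (0.71, 0.29) = 0.71
x3 | (x3 | ~x3) = max(a, b) on (0.71, 0.71) = 0.71
x2 & x3 = min(a, b) on (0.05, 0.71) = 0.05
x2 | (x2 & x3) = max(a, b) on (0.05, 0.05) = 0.05
(x3 | (x3 | ~x3)) & (x2 | (x2 & x3)) = min(a, b) on (0.71, 0.05) = 0.05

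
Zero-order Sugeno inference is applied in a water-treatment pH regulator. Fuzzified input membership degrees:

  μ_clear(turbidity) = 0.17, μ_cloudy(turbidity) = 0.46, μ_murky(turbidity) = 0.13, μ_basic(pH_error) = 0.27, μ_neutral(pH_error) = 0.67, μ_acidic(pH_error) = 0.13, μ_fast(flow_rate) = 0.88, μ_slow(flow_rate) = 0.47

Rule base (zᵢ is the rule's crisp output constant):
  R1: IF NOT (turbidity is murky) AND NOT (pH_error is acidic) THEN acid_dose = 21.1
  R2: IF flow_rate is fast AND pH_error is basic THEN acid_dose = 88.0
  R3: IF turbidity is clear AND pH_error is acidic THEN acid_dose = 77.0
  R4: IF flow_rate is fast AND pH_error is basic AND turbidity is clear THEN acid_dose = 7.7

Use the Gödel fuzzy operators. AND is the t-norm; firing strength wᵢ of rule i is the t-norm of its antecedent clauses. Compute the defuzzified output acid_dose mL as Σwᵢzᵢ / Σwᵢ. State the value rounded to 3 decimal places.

R1 (z=21.1): ¬murky=1−0.13=0.87, ¬acidic=1−0.13=0.87; AND[min(a, b)] → w = 0.87
R2 (z=88.0): fast=0.88, basic=0.27; AND[min(a, b)] → w = 0.27
R3 (z=77.0): clear=0.17, acidic=0.13; AND[min(a, b)] → w = 0.13
R4 (z=7.7): fast=0.88, basic=0.27, clear=0.17; AND[min(a, b)] → w = 0.17
Weighted average = (0.87·21.1 + 0.27·88.0 + 0.13·77.0 + 0.17·7.7) / (0.87 + 0.27 + 0.13 + 0.17)
  = 53.4360 / 1.4400 = 37.108

37.108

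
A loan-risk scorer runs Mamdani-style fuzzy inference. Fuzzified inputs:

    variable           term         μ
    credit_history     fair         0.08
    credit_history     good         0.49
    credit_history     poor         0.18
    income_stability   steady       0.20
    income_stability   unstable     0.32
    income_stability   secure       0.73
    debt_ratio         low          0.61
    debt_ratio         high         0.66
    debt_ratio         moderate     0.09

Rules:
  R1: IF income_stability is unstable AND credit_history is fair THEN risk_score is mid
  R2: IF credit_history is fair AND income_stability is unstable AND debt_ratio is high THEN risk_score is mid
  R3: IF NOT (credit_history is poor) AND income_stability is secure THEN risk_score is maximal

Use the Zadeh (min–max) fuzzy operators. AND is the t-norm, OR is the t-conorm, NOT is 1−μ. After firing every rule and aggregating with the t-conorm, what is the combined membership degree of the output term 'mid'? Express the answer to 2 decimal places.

0.08

R1: unstable=0.32, fair=0.08; AND[min(a, b)] → w = 0.08
R2: fair=0.08, unstable=0.32, high=0.66; AND[min(a, b)] → w = 0.08
R3: ¬poor=1−0.18=0.82, secure=0.73; AND[min(a, b)] → w = 0.73
Rules with consequent 'mid': {R1, R2} → strengths 0.08, 0.08
Aggregate via t-conorm [max(a, b)]: 0.08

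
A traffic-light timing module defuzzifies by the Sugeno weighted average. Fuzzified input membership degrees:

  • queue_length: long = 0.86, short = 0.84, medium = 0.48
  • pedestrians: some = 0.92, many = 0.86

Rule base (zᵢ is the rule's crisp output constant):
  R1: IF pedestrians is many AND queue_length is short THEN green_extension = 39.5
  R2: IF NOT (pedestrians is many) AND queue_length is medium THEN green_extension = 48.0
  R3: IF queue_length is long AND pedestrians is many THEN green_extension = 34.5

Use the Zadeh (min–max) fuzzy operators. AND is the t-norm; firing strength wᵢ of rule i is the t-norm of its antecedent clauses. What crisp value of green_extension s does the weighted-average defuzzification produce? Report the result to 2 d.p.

37.81

R1 (z=39.5): many=0.86, short=0.84; AND[min(a, b)] → w = 0.84
R2 (z=48.0): ¬many=1−0.86=0.14, medium=0.48; AND[min(a, b)] → w = 0.14
R3 (z=34.5): long=0.86, many=0.86; AND[min(a, b)] → w = 0.86
Weighted average = (0.84·39.5 + 0.14·48.0 + 0.86·34.5) / (0.84 + 0.14 + 0.86)
  = 69.5700 / 1.8400 = 37.81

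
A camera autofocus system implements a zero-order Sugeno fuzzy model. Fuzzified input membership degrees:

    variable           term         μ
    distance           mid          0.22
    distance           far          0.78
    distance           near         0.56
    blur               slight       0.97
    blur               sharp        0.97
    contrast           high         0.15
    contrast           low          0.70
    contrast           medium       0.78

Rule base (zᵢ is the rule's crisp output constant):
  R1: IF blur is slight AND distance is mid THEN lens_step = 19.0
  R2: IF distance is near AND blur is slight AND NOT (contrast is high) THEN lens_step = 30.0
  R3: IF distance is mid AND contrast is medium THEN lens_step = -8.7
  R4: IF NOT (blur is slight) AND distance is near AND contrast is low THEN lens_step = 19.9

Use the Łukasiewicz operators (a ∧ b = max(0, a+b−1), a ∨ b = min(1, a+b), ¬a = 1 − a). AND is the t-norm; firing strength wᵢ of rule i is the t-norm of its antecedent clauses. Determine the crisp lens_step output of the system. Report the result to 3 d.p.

R1 (z=19.0): slight=0.97, mid=0.22; AND[max(0, a+b−1)] → w = 0.19
R2 (z=30.0): near=0.56, slight=0.97, ¬high=1−0.15=0.85; AND[max(0, a+b−1)] → w = 0.38
R3 (z=-8.7): mid=0.22, medium=0.78; AND[max(0, a+b−1)] → w = 0.00
R4 (z=19.9): ¬slight=1−0.97=0.03, near=0.56, low=0.70; AND[max(0, a+b−1)] → w = 0.00
Weighted average = (0.19·19.0 + 0.38·30.0 + 0.00·-8.7 + 0.00·19.9) / (0.19 + 0.38 + 0.00 + 0.00)
  = 15.0100 / 0.5700 = 26.333

26.333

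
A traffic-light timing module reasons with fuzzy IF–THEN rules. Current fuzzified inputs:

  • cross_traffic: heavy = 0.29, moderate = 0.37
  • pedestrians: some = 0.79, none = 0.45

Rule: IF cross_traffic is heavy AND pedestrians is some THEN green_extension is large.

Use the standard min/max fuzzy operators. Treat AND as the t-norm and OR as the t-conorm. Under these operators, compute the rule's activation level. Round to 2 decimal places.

0.29

firing strength: heavy=0.29, some=0.79; AND[min(a, b)] → w = 0.29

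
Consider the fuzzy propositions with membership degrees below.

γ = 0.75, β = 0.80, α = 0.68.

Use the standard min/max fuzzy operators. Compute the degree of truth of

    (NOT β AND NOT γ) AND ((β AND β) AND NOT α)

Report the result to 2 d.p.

NOT β = 1 − 0.80 = 0.20
NOT γ = 1 − 0.75 = 0.25
NOT β AND NOT γ = min(a, b) on (0.20, 0.25) = 0.20
β AND β = min(a, b) on (0.80, 0.80) = 0.80
NOT α = 1 − 0.68 = 0.32
(β AND β) AND NOT α = min(a, b) on (0.80, 0.32) = 0.32
(NOT β AND NOT γ) AND ((β AND β) AND NOT α) = min(a, b) on (0.20, 0.32) = 0.20

0.20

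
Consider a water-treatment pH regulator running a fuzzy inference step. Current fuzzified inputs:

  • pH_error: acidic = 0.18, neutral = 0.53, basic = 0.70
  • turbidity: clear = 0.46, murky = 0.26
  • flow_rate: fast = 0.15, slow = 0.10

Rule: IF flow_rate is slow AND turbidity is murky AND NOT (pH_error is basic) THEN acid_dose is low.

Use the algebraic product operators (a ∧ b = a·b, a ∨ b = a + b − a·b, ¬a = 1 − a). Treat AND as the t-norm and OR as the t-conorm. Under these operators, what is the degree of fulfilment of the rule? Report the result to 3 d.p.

0.008

firing strength: slow=0.10, murky=0.26, ¬basic=1−0.70=0.30; AND[a·b] → w = 0.0078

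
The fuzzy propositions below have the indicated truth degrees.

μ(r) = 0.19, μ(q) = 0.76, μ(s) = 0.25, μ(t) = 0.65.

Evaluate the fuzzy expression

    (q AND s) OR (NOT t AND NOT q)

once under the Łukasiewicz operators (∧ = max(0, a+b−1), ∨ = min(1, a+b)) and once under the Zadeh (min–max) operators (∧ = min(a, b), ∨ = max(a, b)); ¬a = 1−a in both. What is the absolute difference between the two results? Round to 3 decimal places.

Under Łukasiewicz:
  q AND s = max(0, a+b−1) on (0.76, 0.25) = 0.01
  NOT t = 1 − 0.65 = 0.35
  NOT q = 1 − 0.76 = 0.24
  NOT t AND NOT q = max(0, a+b−1) on (0.35, 0.24) = 0.00
  (q AND s) OR (NOT t AND NOT q) = min(1, a+b) on (0.01, 0.00) = 0.01
  → value = 0.0100
Under Zadeh (min–max):
  q AND s = min(a, b) on (0.76, 0.25) = 0.25
  NOT t = 1 − 0.65 = 0.35
  NOT q = 1 − 0.76 = 0.24
  NOT t AND NOT q = min(a, b) on (0.35, 0.24) = 0.24
  (q AND s) OR (NOT t AND NOT q) = max(a, b) on (0.25, 0.24) = 0.25
  → value = 0.2500
|0.0100 − 0.2500| = 0.240

0.240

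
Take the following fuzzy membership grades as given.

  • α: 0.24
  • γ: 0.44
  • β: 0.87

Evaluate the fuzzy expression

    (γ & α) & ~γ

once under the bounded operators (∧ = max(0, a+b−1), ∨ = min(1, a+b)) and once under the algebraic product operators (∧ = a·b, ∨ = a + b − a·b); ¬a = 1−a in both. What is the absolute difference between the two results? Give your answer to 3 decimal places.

0.059

Under bounded:
  γ & α = max(0, a+b−1) on (0.44, 0.24) = 0.00
  ~γ = 1 − 0.44 = 0.56
  (γ & α) & ~γ = max(0, a+b−1) on (0.00, 0.56) = 0.00
  → value = 0.0000
Under algebraic product:
  γ & α = a·b on (0.4400, 0.2400) = 0.1056
  ~γ = 1 − 0.4400 = 0.5600
  (γ & α) & ~γ = a·b on (0.1056, 0.5600) = 0.0591
  → value = 0.0591
|0.0000 − 0.0591| = 0.059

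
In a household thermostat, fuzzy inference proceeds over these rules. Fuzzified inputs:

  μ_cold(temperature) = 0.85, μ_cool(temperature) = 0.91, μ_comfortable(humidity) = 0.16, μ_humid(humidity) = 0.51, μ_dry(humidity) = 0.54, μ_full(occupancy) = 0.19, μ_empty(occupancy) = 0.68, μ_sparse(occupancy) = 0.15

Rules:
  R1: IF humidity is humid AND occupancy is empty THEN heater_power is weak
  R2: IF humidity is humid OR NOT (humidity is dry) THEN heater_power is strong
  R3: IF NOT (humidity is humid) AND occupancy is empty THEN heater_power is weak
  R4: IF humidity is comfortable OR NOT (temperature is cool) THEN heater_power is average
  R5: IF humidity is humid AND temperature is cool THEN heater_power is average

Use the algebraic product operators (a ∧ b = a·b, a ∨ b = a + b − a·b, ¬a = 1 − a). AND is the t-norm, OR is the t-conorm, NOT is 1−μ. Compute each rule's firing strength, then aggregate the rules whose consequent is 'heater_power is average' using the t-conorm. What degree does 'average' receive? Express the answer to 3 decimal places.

0.590

R1: humid=0.51, empty=0.68; AND[a·b] → w = 0.3468
R2: humid=0.51, ¬dry=1−0.54=0.46; OR[a + b − a·b] → w = 0.7354
R3: ¬humid=1−0.51=0.49, empty=0.68; AND[a·b] → w = 0.3332
R4: comfortable=0.16, ¬cool=1−0.91=0.09; OR[a + b − a·b] → w = 0.2356
R5: humid=0.51, cool=0.91; AND[a·b] → w = 0.4641
Rules with consequent 'average': {R4, R5} → strengths 0.2356, 0.4641
Aggregate via t-conorm [a + b − a·b]: 0.5904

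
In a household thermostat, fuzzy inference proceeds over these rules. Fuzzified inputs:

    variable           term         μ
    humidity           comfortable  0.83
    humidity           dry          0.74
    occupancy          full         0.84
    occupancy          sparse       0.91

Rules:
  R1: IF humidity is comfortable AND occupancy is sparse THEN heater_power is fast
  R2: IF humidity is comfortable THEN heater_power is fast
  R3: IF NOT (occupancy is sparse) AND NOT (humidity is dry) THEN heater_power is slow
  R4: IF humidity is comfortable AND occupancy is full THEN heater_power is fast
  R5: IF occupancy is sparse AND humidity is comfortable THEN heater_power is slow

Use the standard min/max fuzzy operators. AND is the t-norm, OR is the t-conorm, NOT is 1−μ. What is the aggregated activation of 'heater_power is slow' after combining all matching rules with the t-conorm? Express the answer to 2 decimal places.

0.83

R1: comfortable=0.83, sparse=0.91; AND[min(a, b)] → w = 0.83
R2: comfortable=0.83 → w = 0.83
R3: ¬sparse=1−0.91=0.09, ¬dry=1−0.74=0.26; AND[min(a, b)] → w = 0.09
R4: comfortable=0.83, full=0.84; AND[min(a, b)] → w = 0.83
R5: sparse=0.91, comfortable=0.83; AND[min(a, b)] → w = 0.83
Rules with consequent 'slow': {R3, R5} → strengths 0.09, 0.83
Aggregate via t-conorm [max(a, b)]: 0.83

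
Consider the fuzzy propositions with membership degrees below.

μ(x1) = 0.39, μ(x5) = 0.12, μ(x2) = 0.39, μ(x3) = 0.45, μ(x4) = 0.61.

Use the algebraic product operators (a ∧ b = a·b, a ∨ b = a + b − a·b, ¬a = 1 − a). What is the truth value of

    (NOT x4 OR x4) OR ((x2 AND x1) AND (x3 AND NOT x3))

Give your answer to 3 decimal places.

0.771

NOT x4 = 1 − 0.6100 = 0.3900
NOT x4 OR x4 = a + b − a·b on (0.3900, 0.6100) = 0.7621
x2 AND x1 = a·b on (0.3900, 0.3900) = 0.1521
NOT x3 = 1 − 0.4500 = 0.5500
x3 AND NOT x3 = a·b on (0.4500, 0.5500) = 0.2475
(x2 AND x1) AND (x3 AND NOT x3) = a·b on (0.1521, 0.2475) = 0.0376
(NOT x4 OR x4) OR ((x2 AND x1) AND (x3 AND NOT x3)) = a + b − a·b on (0.7621, 0.0376) = 0.7711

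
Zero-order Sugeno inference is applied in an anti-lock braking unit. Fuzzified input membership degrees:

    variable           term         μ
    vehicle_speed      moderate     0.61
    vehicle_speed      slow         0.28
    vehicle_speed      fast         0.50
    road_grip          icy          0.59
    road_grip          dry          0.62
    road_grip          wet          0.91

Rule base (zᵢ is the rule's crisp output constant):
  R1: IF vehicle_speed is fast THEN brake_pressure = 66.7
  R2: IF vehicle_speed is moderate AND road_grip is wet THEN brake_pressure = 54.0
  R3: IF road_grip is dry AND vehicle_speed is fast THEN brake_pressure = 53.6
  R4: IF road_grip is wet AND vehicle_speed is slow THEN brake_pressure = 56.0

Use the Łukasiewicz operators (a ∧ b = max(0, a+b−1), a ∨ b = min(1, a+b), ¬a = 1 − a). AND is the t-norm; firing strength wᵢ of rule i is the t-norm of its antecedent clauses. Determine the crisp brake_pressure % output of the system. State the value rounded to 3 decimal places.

R1 (z=66.7): fast=0.50 → w = 0.50
R2 (z=54.0): moderate=0.61, wet=0.91; AND[max(0, a+b−1)] → w = 0.52
R3 (z=53.6): dry=0.62, fast=0.50; AND[max(0, a+b−1)] → w = 0.12
R4 (z=56.0): wet=0.91, slow=0.28; AND[max(0, a+b−1)] → w = 0.19
Weighted average = (0.50·66.7 + 0.52·54.0 + 0.12·53.6 + 0.19·56.0) / (0.50 + 0.52 + 0.12 + 0.19)
  = 78.5020 / 1.3300 = 59.024

59.024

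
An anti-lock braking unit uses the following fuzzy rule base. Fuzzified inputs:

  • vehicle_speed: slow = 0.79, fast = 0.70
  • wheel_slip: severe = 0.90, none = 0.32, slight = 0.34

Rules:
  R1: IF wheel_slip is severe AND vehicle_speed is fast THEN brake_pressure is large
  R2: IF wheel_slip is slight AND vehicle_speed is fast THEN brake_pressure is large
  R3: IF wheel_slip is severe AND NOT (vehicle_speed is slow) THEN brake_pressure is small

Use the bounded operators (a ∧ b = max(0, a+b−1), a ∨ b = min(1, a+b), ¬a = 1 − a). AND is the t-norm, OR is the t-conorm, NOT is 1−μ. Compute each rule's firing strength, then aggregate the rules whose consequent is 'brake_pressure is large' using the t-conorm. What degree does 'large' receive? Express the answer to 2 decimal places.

R1: severe=0.90, fast=0.70; AND[max(0, a+b−1)] → w = 0.60
R2: slight=0.34, fast=0.70; AND[max(0, a+b−1)] → w = 0.04
R3: severe=0.90, ¬slow=1−0.79=0.21; AND[max(0, a+b−1)] → w = 0.11
Rules with consequent 'large': {R1, R2} → strengths 0.60, 0.04
Aggregate via t-conorm [min(1, a+b)]: 0.64

0.64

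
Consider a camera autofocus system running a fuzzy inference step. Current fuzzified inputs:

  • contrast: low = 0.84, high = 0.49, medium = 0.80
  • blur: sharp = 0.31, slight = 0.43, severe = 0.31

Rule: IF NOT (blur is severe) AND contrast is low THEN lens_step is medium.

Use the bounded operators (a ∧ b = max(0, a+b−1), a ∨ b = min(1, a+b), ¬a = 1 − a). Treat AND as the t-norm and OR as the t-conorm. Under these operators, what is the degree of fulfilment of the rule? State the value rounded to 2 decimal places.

0.53

firing strength: ¬severe=1−0.31=0.69, low=0.84; AND[max(0, a+b−1)] → w = 0.53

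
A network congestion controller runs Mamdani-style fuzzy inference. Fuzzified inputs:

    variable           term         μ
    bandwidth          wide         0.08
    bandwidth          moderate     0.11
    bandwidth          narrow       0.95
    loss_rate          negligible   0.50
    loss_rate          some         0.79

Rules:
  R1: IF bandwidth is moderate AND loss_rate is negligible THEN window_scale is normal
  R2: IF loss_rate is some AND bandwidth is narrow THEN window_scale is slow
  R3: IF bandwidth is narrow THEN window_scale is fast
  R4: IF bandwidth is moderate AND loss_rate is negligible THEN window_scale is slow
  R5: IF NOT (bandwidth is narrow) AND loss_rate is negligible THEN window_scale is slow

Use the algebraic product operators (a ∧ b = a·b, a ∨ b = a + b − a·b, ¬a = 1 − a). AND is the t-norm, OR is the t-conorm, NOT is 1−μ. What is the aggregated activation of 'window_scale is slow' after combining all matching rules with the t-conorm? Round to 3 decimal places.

R1: moderate=0.11, negligible=0.50; AND[a·b] → w = 0.0550
R2: some=0.79, narrow=0.95; AND[a·b] → w = 0.7505
R3: narrow=0.95 → w = 0.9500
R4: moderate=0.11, negligible=0.50; AND[a·b] → w = 0.0550
R5: ¬narrow=1−0.95=0.05, negligible=0.50; AND[a·b] → w = 0.0250
Rules with consequent 'slow': {R2, R4, R5} → strengths 0.7505, 0.0550, 0.0250
Aggregate via t-conorm [a + b − a·b]: 0.7701

0.770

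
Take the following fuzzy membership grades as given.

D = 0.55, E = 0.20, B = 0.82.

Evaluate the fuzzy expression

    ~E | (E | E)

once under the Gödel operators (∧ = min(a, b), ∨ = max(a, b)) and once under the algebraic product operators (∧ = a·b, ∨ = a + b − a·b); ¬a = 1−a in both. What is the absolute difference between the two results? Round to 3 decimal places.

0.072

Under Gödel:
  ~E = 1 − 0.20 = 0.80
  E | E = max(a, b) on (0.20, 0.20) = 0.20
  ~E | (E | E) = max(a, b) on (0.80, 0.20) = 0.80
  → value = 0.8000
Under algebraic product:
  ~E = 1 − 0.2000 = 0.8000
  E | E = a + b − a·b on (0.2000, 0.2000) = 0.3600
  ~E | (E | E) = a + b − a·b on (0.8000, 0.3600) = 0.8720
  → value = 0.8720
|0.8000 − 0.8720| = 0.072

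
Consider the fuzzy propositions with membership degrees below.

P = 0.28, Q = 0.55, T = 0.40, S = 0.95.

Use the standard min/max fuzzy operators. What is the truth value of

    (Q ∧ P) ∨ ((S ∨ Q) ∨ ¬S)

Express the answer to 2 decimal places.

Q ∧ P = min(a, b) on (0.55, 0.28) = 0.28
S ∨ Q = max(a, b) on (0.95, 0.55) = 0.95
¬S = 1 − 0.95 = 0.05
(S ∨ Q) ∨ ¬S = max(a, b) on (0.95, 0.05) = 0.95
(Q ∧ P) ∨ ((S ∨ Q) ∨ ¬S) = max(a, b) on (0.28, 0.95) = 0.95

0.95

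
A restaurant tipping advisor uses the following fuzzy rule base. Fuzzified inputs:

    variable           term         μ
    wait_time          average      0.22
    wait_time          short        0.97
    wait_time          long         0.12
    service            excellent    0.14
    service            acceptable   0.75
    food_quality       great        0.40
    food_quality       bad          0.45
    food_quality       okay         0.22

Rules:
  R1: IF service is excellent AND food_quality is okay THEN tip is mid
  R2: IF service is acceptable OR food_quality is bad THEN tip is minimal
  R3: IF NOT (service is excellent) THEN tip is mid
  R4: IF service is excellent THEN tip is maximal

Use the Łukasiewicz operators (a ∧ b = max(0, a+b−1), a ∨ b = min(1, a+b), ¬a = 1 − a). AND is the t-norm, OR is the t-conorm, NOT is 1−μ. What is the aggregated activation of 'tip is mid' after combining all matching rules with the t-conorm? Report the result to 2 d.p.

R1: excellent=0.14, okay=0.22; AND[max(0, a+b−1)] → w = 0.00
R2: acceptable=0.75, bad=0.45; OR[min(1, a+b)] → w = 1.00
R3: ¬excellent=1−0.14=0.86 → w = 0.86
R4: excellent=0.14 → w = 0.14
Rules with consequent 'mid': {R1, R3} → strengths 0.00, 0.86
Aggregate via t-conorm [min(1, a+b)]: 0.86

0.86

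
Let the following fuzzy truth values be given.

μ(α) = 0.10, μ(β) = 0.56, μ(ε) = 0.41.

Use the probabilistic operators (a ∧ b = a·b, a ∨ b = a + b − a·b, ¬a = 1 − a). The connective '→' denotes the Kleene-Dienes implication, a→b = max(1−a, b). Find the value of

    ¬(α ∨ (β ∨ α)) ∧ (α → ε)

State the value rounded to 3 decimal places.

β ∨ α = a + b − a·b on (0.5600, 0.1000) = 0.6040
α ∨ (β ∨ α) = a + b − a·b on (0.1000, 0.6040) = 0.6436
¬(α ∨ (β ∨ α)) = 1 − 0.6436 = 0.3564
α → ε  [Kleene-Dienes: max(1−a, b)] with a=0.1000, b=0.4100 → 0.9000
¬(α ∨ (β ∨ α)) ∧ (α → ε) = a·b on (0.3564, 0.9000) = 0.3208

0.321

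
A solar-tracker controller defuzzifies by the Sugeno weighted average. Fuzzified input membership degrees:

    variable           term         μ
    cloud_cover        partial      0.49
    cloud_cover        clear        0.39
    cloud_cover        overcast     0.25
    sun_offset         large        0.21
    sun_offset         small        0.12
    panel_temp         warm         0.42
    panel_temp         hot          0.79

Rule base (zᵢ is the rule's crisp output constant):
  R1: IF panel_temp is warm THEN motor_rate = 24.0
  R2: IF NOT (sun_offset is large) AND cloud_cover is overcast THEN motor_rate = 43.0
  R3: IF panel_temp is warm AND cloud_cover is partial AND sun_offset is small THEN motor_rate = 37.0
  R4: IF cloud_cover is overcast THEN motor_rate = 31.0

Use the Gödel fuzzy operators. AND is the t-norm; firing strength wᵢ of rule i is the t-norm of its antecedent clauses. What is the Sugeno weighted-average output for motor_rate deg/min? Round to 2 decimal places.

R1 (z=24.0): warm=0.42 → w = 0.42
R2 (z=43.0): ¬large=1−0.21=0.79, overcast=0.25; AND[min(a, b)] → w = 0.25
R3 (z=37.0): warm=0.42, partial=0.49, small=0.12; AND[min(a, b)] → w = 0.12
R4 (z=31.0): overcast=0.25 → w = 0.25
Weighted average = (0.42·24.0 + 0.25·43.0 + 0.12·37.0 + 0.25·31.0) / (0.42 + 0.25 + 0.12 + 0.25)
  = 33.0200 / 1.0400 = 31.75

31.75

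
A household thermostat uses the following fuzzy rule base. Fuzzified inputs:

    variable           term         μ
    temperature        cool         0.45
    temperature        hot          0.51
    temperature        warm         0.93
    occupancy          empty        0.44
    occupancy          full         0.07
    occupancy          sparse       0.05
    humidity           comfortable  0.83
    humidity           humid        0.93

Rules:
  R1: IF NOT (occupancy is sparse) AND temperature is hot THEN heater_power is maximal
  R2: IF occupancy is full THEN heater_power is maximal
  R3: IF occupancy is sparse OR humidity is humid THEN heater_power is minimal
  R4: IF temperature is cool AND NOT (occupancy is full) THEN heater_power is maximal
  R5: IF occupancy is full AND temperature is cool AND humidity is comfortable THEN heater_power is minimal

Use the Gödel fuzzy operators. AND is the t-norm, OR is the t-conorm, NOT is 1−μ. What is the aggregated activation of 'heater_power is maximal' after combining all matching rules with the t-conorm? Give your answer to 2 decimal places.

R1: ¬sparse=1−0.05=0.95, hot=0.51; AND[min(a, b)] → w = 0.51
R2: full=0.07 → w = 0.07
R3: sparse=0.05, humid=0.93; OR[max(a, b)] → w = 0.93
R4: cool=0.45, ¬full=1−0.07=0.93; AND[min(a, b)] → w = 0.45
R5: full=0.07, cool=0.45, comfortable=0.83; AND[min(a, b)] → w = 0.07
Rules with consequent 'maximal': {R1, R2, R4} → strengths 0.51, 0.07, 0.45
Aggregate via t-conorm [max(a, b)]: 0.51

0.51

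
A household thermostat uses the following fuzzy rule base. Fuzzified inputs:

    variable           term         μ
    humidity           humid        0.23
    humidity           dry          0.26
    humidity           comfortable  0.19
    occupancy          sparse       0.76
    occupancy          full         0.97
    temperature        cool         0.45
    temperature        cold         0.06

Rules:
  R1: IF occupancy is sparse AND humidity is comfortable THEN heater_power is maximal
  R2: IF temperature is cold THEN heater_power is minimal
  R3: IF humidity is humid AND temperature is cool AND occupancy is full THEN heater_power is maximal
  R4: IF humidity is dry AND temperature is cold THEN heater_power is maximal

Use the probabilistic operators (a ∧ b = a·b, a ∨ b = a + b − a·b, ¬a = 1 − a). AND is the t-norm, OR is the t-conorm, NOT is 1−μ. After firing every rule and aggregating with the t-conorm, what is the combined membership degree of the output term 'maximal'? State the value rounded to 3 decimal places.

0.242

R1: sparse=0.76, comfortable=0.19; AND[a·b] → w = 0.1444
R2: cold=0.06 → w = 0.0600
R3: humid=0.23, cool=0.45, full=0.97; AND[a·b] → w = 0.1004
R4: dry=0.26, cold=0.06; AND[a·b] → w = 0.0156
Rules with consequent 'maximal': {R1, R3, R4} → strengths 0.1444, 0.1004, 0.0156
Aggregate via t-conorm [a + b − a·b]: 0.2423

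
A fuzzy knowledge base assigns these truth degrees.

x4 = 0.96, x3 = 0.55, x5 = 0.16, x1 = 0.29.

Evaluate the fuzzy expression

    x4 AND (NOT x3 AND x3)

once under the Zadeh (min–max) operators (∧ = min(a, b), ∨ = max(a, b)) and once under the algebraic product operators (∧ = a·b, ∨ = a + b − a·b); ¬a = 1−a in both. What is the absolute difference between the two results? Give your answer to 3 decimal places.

0.212

Under Zadeh (min–max):
  NOT x3 = 1 − 0.55 = 0.45
  NOT x3 AND x3 = min(a, b) on (0.45, 0.55) = 0.45
  x4 AND (NOT x3 AND x3) = min(a, b) on (0.96, 0.45) = 0.45
  → value = 0.4500
Under algebraic product:
  NOT x3 = 1 − 0.5500 = 0.4500
  NOT x3 AND x3 = a·b on (0.4500, 0.5500) = 0.2475
  x4 AND (NOT x3 AND x3) = a·b on (0.9600, 0.2475) = 0.2376
  → value = 0.2376
|0.4500 − 0.2376| = 0.212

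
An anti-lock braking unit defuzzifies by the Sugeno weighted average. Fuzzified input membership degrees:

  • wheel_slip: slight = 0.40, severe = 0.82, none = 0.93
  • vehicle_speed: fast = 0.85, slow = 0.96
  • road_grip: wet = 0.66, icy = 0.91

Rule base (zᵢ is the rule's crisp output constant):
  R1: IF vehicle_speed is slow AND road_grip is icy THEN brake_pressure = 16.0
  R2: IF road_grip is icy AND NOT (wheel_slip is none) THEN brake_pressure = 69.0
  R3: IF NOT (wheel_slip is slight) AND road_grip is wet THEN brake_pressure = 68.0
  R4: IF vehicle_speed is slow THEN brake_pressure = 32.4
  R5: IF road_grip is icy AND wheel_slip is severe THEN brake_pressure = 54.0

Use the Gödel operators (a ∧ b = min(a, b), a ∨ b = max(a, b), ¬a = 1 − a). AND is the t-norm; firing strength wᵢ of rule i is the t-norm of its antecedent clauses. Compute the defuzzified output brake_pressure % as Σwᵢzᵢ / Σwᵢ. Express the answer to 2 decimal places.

R1 (z=16.0): slow=0.96, icy=0.91; AND[min(a, b)] → w = 0.91
R2 (z=69.0): icy=0.91, ¬none=1−0.93=0.07; AND[min(a, b)] → w = 0.07
R3 (z=68.0): ¬slight=1−0.40=0.60, wet=0.66; AND[min(a, b)] → w = 0.60
R4 (z=32.4): slow=0.96 → w = 0.96
R5 (z=54.0): icy=0.91, severe=0.82; AND[min(a, b)] → w = 0.82
Weighted average = (0.91·16.0 + 0.07·69.0 + 0.60·68.0 + 0.96·32.4 + 0.82·54.0) / (0.91 + 0.07 + 0.60 + 0.96 + 0.82)
  = 135.5740 / 3.3600 = 40.35

40.35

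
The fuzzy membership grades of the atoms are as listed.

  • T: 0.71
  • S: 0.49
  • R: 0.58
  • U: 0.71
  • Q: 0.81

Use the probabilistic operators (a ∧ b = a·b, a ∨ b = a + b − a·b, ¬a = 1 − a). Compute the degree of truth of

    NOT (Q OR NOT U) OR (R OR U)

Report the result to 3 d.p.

NOT U = 1 − 0.7100 = 0.2900
Q OR NOT U = a + b − a·b on (0.8100, 0.2900) = 0.8651
NOT (Q OR NOT U) = 1 − 0.8651 = 0.1349
R OR U = a + b − a·b on (0.5800, 0.7100) = 0.8782
NOT (Q OR NOT U) OR (R OR U) = a + b − a·b on (0.1349, 0.8782) = 0.8946

0.895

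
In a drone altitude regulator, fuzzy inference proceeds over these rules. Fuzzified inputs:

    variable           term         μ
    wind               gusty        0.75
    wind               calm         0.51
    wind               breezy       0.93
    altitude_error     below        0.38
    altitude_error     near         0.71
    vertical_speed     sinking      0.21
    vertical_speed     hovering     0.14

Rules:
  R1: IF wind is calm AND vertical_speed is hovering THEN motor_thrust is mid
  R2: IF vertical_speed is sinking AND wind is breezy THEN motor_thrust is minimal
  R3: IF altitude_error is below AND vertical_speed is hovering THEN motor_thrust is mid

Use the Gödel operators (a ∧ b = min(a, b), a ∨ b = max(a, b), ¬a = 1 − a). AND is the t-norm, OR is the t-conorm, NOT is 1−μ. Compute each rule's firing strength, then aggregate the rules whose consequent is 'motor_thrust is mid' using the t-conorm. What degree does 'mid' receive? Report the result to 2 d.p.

0.14

R1: calm=0.51, hovering=0.14; AND[min(a, b)] → w = 0.14
R2: sinking=0.21, breezy=0.93; AND[min(a, b)] → w = 0.21
R3: below=0.38, hovering=0.14; AND[min(a, b)] → w = 0.14
Rules with consequent 'mid': {R1, R3} → strengths 0.14, 0.14
Aggregate via t-conorm [max(a, b)]: 0.14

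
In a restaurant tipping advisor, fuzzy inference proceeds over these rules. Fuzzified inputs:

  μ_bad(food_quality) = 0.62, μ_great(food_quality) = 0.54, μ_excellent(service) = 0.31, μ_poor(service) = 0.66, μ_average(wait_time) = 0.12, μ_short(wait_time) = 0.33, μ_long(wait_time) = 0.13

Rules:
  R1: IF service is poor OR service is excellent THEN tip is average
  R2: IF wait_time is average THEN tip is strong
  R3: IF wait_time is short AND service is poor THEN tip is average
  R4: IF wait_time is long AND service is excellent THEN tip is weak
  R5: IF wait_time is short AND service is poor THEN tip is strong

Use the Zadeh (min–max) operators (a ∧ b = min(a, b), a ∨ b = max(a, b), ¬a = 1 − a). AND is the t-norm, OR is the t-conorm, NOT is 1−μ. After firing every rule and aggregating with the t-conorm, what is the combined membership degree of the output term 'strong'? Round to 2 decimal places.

R1: poor=0.66, excellent=0.31; OR[max(a, b)] → w = 0.66
R2: average=0.12 → w = 0.12
R3: short=0.33, poor=0.66; AND[min(a, b)] → w = 0.33
R4: long=0.13, excellent=0.31; AND[min(a, b)] → w = 0.13
R5: short=0.33, poor=0.66; AND[min(a, b)] → w = 0.33
Rules with consequent 'strong': {R2, R5} → strengths 0.12, 0.33
Aggregate via t-conorm [max(a, b)]: 0.33

0.33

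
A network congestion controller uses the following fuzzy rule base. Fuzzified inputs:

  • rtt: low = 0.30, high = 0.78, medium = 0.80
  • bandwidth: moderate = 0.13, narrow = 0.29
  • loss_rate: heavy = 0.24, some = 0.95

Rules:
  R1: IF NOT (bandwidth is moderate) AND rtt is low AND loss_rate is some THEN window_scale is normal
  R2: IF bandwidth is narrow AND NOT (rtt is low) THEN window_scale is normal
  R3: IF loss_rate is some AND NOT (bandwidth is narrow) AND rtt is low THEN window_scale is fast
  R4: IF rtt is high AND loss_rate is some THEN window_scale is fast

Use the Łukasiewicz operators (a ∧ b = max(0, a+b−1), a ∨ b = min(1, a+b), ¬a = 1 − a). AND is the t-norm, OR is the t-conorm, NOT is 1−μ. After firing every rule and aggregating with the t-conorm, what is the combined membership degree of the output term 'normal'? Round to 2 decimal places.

0.12

R1: ¬moderate=1−0.13=0.87, low=0.30, some=0.95; AND[max(0, a+b−1)] → w = 0.12
R2: narrow=0.29, ¬low=1−0.30=0.70; AND[max(0, a+b−1)] → w = 0.00
R3: some=0.95, ¬narrow=1−0.29=0.71, low=0.30; AND[max(0, a+b−1)] → w = 0.00
R4: high=0.78, some=0.95; AND[max(0, a+b−1)] → w = 0.73
Rules with consequent 'normal': {R1, R2} → strengths 0.12, 0.00
Aggregate via t-conorm [min(1, a+b)]: 0.12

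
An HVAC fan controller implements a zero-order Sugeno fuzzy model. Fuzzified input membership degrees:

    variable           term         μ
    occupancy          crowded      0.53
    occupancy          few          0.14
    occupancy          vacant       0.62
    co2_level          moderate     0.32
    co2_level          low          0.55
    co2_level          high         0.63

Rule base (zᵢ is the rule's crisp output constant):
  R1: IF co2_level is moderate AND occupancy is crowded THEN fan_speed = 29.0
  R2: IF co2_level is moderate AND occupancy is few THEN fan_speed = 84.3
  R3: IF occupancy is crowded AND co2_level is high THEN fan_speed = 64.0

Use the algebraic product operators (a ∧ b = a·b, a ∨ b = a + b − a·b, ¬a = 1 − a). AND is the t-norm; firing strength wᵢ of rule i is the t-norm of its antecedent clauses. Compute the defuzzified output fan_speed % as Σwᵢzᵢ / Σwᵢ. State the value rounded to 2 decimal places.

54.83

R1 (z=29.0): moderate=0.32, crowded=0.53; AND[a·b] → w = 0.1696
R2 (z=84.3): moderate=0.32, few=0.14; AND[a·b] → w = 0.0448
R3 (z=64.0): crowded=0.53, high=0.63; AND[a·b] → w = 0.3339
Weighted average = (0.1696·29.0 + 0.0448·84.3 + 0.3339·64.0) / (0.1696 + 0.0448 + 0.3339)
  = 30.0646 / 0.5483 = 54.83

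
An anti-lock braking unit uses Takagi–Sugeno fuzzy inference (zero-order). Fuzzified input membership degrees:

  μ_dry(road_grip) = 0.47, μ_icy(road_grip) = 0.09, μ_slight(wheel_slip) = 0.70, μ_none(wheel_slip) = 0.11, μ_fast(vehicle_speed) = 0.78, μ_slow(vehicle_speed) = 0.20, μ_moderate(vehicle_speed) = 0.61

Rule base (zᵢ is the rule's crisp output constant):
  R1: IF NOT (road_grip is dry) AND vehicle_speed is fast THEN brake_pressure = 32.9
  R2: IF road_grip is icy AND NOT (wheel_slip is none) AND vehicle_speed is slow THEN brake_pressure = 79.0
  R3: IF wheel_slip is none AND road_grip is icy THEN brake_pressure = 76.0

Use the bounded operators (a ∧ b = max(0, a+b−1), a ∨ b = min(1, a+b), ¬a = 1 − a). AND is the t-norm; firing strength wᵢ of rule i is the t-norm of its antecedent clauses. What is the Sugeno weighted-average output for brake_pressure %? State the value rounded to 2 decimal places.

R1 (z=32.9): ¬dry=1−0.47=0.53, fast=0.78; AND[max(0, a+b−1)] → w = 0.31
R2 (z=79.0): icy=0.09, ¬none=1−0.11=0.89, slow=0.20; AND[max(0, a+b−1)] → w = 0.00
R3 (z=76.0): none=0.11, icy=0.09; AND[max(0, a+b−1)] → w = 0.00
Weighted average = (0.31·32.9 + 0.00·79.0 + 0.00·76.0) / (0.31 + 0.00 + 0.00)
  = 10.1990 / 0.3100 = 32.90

32.90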